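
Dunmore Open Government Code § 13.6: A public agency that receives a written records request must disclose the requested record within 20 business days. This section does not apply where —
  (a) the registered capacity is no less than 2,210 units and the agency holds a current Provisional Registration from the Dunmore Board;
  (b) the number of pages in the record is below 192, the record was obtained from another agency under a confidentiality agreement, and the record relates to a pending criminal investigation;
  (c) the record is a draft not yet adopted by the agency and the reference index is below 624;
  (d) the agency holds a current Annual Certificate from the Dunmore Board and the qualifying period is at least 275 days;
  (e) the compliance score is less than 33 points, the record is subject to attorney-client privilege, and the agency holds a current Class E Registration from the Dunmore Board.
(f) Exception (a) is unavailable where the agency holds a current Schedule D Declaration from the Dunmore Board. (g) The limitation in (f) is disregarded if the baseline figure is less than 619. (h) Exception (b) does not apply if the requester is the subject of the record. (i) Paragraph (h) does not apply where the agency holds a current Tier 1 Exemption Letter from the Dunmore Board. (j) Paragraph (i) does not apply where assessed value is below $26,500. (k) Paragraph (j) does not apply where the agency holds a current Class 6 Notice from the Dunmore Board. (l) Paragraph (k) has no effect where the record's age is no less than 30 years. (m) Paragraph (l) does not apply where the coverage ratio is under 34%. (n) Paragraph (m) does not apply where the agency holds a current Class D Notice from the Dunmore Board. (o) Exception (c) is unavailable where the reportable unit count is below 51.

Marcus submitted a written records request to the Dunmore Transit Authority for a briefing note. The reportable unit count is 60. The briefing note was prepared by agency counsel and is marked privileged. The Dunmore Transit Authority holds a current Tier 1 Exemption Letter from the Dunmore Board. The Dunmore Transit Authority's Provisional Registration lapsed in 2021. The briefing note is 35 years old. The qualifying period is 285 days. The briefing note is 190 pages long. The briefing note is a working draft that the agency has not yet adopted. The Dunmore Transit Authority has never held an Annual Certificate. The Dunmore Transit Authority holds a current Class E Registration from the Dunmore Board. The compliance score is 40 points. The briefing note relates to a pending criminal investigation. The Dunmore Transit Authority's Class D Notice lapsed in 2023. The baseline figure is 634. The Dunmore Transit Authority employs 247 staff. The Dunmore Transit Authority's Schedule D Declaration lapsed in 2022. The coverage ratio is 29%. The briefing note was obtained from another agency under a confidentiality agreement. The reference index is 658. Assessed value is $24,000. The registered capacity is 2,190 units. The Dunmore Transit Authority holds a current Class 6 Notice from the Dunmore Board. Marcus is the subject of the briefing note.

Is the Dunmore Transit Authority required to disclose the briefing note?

No — exception (b) applies; the Dunmore Transit Authority is not required to disclose the briefing note.

Exception (a) requires that the registered capacity is no less than 2,210 units; but the registered capacity is 2,190 units, short of 2,210 units, so (a) is unavailable.
Exception (b)'s conditions are all satisfied: the number of pages in the record is 190, below the 192 limit; the briefing note was obtained under a confidentiality agreement; the briefing note relates to a pending investigation. As to paragraphs (h)–(n): (h) would limit (b) — Marcus is the subject of the briefing note — but (i) sets (h) aside: (i) operates against (h): a current Tier 1 Exemption Letter is held. (j) is engaged (assessed value is $24,000, below the $26,500 limit), but is displaced by (k): (k) operates against (j): a current Class 6 Notice is held. (l) is triggered (the record's age is 35 years, meeting the 30 years threshold), but yields to (m): (m) operates against (l): the coverage ratio is 29%, under the 34% limit. (n) is not triggered (the Class D Notice is not current), so (m) stands. (b) remains available.
Exception (c) fails — the reference index is 658, not below 624.
Exception (d) requires that the agency holds a current Annual Certificate from the Dunmore Board; but no current Annual Certificate is held, so (d) is unavailable.
Exception (e) does not apply: the compliance score is 40 points, not less than 33 points.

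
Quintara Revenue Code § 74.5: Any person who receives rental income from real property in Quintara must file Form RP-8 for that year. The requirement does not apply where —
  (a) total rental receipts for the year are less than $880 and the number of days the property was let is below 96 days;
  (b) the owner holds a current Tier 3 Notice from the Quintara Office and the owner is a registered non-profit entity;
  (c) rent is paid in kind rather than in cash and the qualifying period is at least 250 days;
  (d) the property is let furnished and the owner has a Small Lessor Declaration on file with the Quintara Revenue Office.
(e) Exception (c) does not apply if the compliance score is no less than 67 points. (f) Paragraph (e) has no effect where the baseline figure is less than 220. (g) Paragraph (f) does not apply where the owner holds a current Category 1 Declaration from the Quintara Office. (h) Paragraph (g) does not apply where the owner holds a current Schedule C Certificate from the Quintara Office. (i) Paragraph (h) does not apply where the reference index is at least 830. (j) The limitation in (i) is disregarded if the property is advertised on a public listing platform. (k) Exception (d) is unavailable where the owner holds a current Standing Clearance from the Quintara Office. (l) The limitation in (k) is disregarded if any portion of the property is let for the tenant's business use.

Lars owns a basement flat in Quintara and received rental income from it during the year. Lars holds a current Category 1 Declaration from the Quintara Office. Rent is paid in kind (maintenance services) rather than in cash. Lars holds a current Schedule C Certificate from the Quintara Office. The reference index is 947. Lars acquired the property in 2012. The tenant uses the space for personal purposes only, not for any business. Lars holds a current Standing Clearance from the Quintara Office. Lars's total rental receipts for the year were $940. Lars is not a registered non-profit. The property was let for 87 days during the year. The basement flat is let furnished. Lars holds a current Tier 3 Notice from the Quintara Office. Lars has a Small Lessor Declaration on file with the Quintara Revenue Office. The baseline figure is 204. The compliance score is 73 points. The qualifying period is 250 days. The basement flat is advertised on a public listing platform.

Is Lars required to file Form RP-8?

No — exception (c) applies; Lars is not required to file Form RP-8.

Exception (a) does not apply: total rental receipts for the year are $940, not less than $880.
Exception (b) fails — Lars is not a registered non-profit.
Exception (c) is satisfied on its face — rent is paid in kind; the qualifying period is 250 days, meeting the 250 days threshold. Under paragraphs (e)–(j): (e) is engaged (the compliance score is 73 points, meeting the 67 points threshold), but yields to (f): (f) operates — the baseline figure is 204, less than the 220 limit. (g) applies (a current Category 1 Declaration is held), but is set aside by (h): (h) operates against (g): a current Schedule C Certificate is held. (i) would limit (h) — the reference index is 947, meeting the 830 threshold — but (j) sets (i) aside: (j) is triggered — the property is publicly advertised. (c) remains available.
All of (d)'s requirements are met (the property is let furnished; a Small Lessor Declaration is on file). However, paragraphs (k)–(l) must be considered: (k) applies — a current Standing Clearance is held. (l) is inapplicable (the space is used for personal purposes only), so (k) stands. Exception (d) does not apply.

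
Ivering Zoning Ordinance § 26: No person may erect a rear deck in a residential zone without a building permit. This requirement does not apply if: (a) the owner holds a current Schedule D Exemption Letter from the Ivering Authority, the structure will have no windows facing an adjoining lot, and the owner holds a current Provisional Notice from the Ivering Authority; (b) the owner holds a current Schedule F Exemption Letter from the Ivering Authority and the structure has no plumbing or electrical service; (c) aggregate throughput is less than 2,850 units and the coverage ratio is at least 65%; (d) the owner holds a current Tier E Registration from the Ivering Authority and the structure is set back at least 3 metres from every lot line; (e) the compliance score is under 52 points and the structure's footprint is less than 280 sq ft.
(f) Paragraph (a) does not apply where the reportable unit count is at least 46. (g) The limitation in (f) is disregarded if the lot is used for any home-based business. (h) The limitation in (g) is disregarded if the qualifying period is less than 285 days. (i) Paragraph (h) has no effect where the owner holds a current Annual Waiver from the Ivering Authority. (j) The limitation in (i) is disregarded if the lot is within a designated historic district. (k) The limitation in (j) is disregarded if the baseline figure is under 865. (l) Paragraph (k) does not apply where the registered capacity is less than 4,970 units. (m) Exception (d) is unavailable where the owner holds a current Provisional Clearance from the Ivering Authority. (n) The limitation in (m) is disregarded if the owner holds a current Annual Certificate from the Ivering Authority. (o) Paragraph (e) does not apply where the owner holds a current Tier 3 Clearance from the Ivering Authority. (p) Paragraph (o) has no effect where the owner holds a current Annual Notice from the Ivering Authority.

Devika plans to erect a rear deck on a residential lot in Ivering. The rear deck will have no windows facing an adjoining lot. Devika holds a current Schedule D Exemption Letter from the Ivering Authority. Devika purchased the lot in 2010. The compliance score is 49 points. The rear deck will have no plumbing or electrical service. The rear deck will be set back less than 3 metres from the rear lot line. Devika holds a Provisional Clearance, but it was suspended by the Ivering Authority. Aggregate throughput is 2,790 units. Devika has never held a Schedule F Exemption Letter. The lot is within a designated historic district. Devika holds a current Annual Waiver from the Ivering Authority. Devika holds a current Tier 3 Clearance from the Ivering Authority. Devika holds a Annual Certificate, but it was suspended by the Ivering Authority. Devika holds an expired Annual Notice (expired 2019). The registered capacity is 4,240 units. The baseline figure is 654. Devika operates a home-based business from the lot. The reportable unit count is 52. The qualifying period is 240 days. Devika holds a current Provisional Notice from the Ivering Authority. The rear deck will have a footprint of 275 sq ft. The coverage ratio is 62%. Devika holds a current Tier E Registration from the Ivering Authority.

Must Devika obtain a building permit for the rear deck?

Yes — Devika must obtain a building permit.

Exception (a)'s conditions are all satisfied: a current Schedule D Exemption Letter is held; no windows face an adjoining lot; a current Provisional Notice is held. Turning to paragraphs (f)–(l): (f) operates against (a): the reportable unit count is 52, meeting the 46 threshold. (g) would limit (f) — a home-based business operates on the lot — but (h) sets (g) aside: (h) applies — the qualifying period is 240 days, less than the 285 days limit. (i) is engaged (a current Annual Waiver is held), but is displaced by (j): (j) is engaged — the lot is in a historic district. (k) would limit (j) — the baseline figure is 654, under the 865 limit — but (l) sets (k) aside: (l) is triggered — the registered capacity is 4,240 units, less than the 4,970 units limit. Exception (a) does not apply.
Exception (b) fails — there is no Schedule F Exemption Letter in force.
Exception (c) requires that the coverage ratio is at least 65%; but the coverage ratio is 62%, short of 65%, so (c) is unavailable.
Exception (d) fails — the rear setback is under 3 m.
Exception (e): the compliance score is 49 points, under the 52 points limit; the structure's footprint is 275 sq ft, less than the 280 sq ft limit — every condition holds. But applying paragraphs (o)–(p): (o) operates against (e): a current Tier 3 Clearance is held. (p), which would lift (o), is not triggered — there is no Annual Notice in force. Exception (e) does not apply.
Every exception is unavailable, so the rule governs.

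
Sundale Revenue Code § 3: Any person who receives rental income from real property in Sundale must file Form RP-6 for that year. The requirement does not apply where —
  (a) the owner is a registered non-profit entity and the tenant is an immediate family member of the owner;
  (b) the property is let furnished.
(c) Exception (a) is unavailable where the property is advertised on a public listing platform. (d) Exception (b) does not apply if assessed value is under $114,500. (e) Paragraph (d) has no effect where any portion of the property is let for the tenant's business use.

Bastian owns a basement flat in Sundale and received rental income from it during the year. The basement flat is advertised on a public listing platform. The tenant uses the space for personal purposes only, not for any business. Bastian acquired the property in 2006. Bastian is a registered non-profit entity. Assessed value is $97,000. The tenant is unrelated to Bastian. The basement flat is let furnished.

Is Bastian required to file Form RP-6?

Exception (a) does not apply: the tenant is unrelated to the owner.
All of (b)'s requirements are met (the property is let furnished). However, paragraphs (d)–(e) must be considered: (d) applies — assessed value is $97,000, under the $114,500 limit. (e), which would lift (d), does not operate here — the space is used for personal purposes only. So (b) is unavailable.
No exception displaces § 3.

Yes — Bastian must file Form RP-6.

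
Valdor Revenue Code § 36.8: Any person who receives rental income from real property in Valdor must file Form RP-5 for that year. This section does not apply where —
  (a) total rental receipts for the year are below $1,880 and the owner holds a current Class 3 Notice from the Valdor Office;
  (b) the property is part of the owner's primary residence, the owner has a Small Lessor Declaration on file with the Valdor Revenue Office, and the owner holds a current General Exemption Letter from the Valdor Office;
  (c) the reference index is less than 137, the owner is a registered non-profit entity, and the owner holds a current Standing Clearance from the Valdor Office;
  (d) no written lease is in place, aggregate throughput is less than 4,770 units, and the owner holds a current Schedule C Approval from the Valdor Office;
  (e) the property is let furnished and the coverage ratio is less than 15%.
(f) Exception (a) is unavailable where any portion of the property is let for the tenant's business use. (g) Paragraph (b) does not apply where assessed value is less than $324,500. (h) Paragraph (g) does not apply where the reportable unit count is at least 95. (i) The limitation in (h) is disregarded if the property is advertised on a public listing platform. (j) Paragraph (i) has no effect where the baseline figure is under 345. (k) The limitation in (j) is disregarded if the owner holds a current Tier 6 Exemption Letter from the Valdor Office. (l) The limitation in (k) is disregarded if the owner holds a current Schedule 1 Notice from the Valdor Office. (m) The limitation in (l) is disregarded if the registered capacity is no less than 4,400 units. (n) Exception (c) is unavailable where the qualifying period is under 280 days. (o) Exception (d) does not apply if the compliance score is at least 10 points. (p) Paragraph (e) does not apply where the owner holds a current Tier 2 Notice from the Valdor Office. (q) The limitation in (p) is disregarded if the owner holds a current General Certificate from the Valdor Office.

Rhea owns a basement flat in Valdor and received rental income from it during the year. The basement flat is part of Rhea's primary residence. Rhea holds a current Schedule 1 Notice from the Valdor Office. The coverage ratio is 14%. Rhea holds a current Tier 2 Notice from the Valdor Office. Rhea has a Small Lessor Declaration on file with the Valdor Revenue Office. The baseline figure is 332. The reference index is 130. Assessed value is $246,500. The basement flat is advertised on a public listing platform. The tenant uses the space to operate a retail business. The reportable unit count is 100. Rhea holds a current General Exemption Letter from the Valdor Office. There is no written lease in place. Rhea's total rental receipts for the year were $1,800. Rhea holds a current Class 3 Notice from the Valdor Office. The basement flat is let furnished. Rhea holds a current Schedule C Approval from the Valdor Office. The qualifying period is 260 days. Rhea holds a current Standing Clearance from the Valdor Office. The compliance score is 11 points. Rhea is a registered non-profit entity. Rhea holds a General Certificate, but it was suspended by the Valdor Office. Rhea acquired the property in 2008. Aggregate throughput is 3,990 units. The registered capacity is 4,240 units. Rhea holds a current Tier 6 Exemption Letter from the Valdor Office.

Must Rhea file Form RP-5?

All of (a)'s requirements are met (total rental receipts for the year are $1,800, below the $1,880 limit; a current Class 3 Notice is held). But: (f) operates against (a): the space is let for business use. So (a) is unavailable.
Exception (b): the basement flat is part of the primary residence; a Small Lessor Declaration is on file; a current General Exemption Letter is held — every condition holds. Under paragraphs (g)–(m): (g) would limit (b) — assessed value is $246,500, less than the $324,500 limit — but (h) sets (g) aside: (h) operates against (g): the reportable unit count is 100, meeting the 95 threshold. (i) would limit (h) — the property is publicly advertised — but (j) sets (i) aside: (j) operates against (i): the baseline figure is 332, under the 345 limit. (k) would limit (j) — a current Tier 6 Exemption Letter is held — but (l) sets (k) aside: (l) operates against (k): a current Schedule 1 Notice is held. (m), which would lift (l), is not triggered — the registered capacity is 4,240 units, short of 4,400 units. Exception (b) stands.
All of (c)'s requirements are met (the reference index is 130, less than the 137 limit; Rhea is a registered non-profit; a current Standing Clearance is held). Turning to paragraph (n): (n) is triggered — the qualifying period is 260 days, under the 280 days limit. So (c) is unavailable.
Exception (d): there is no written lease; aggregate throughput is 3,990 units, less than the 4,770 units limit; a current Schedule C Approval is held — every condition holds. Turning to paragraph (o): (o) is triggered — the compliance score is 11 points, meeting the 10 points threshold. (d) is therefore removed.
Exception (e) is satisfied on its face — the property is let furnished; the coverage ratio is 14%, less than the 15% limit. Turning to paragraphs (p)–(q): (p) is engaged — a current Tier 2 Notice is held. (q), which would lift (p), is not triggered — there is no General Certificate in force. Exception (e) does not apply.

No — exception (b) applies; Rhea is not required to file Form RP-5.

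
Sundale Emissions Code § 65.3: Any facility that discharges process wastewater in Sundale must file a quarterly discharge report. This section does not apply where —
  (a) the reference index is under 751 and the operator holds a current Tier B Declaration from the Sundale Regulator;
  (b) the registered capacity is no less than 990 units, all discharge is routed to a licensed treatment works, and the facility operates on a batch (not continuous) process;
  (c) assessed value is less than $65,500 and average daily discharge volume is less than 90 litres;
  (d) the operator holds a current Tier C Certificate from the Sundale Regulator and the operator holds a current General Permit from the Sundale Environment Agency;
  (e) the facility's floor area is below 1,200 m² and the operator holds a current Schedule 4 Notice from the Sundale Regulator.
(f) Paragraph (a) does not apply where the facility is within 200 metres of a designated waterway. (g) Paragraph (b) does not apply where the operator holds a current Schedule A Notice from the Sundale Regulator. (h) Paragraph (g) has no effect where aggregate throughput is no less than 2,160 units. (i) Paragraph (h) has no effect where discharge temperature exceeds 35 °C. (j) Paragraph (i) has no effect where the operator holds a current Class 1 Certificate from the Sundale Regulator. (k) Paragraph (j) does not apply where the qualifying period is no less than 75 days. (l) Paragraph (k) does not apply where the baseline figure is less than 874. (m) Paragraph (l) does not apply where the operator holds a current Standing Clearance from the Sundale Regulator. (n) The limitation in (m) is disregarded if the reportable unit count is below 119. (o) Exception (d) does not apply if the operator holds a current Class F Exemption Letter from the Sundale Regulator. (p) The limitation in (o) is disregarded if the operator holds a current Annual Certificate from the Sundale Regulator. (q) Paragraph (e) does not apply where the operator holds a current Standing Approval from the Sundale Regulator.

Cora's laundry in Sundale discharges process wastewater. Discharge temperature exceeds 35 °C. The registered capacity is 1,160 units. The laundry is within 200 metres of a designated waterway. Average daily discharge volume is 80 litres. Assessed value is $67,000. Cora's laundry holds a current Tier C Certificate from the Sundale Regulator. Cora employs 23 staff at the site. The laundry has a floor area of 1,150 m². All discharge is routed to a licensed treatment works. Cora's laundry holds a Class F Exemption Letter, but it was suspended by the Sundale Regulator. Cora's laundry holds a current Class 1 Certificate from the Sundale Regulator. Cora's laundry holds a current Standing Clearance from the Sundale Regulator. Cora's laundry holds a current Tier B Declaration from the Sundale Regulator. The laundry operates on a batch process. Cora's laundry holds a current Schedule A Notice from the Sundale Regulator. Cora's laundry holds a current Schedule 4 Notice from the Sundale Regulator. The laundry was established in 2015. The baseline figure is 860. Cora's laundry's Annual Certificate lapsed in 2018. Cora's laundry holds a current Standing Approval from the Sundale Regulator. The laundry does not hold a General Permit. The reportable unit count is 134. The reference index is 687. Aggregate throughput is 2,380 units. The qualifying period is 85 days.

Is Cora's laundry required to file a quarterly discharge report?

Yes — Cora's laundry must file a quarterly discharge report.

Exception (a)'s conditions are all satisfied: the reference index is 687, under the 751 limit; a current Tier B Declaration is held. Turning to paragraph (f): (f) is triggered — the laundry is within 200 m of a designated waterway. Exception (a) does not apply.
Exception (b)'s conditions are all satisfied: the registered capacity is 1,160 units, meeting the 990 units threshold; discharge is routed to a licensed treatment works; the facility operates on a batch process. But applying paragraphs (g)–(n): (g) operates against (b): a current Schedule A Notice is held. (h) would limit (g) — aggregate throughput is 2,380 units, meeting the 2,160 units threshold — but (i) sets (h) aside: (i) operates against (h): discharge temperature exceeds 35 °C. (j) operates (a current Class 1 Certificate is held), but is overridden by (k): (k) is engaged — the qualifying period is 85 days, meeting the 75 days threshold. (l) would limit (k) — the baseline figure is 860, less than the 874 limit — but (m) sets (l) aside: (m) operates against (l): a current Standing Clearance is held. (n) is inapplicable (the reportable unit count is 134, not below 119), so (m) stands. (b) is therefore removed.
Exception (c) requires that assessed value is less than $65,500; but assessed value is $67,000, not less than $65,500, so (c) is unavailable.
Exception (d) requires that the operator holds a current General Permit from the Sundale Environment Agency; but no General Permit is held, so (d) is unavailable.
Exception (e) is satisfied on its face — the facility's floor area is 1,150 m², below the 1,200 m² limit; a current Schedule 4 Notice is held. Turning to paragraph (q): (q) operates against (e): a current Standing Approval is held. So (e) is unavailable.
No exception applies. The general rule governs.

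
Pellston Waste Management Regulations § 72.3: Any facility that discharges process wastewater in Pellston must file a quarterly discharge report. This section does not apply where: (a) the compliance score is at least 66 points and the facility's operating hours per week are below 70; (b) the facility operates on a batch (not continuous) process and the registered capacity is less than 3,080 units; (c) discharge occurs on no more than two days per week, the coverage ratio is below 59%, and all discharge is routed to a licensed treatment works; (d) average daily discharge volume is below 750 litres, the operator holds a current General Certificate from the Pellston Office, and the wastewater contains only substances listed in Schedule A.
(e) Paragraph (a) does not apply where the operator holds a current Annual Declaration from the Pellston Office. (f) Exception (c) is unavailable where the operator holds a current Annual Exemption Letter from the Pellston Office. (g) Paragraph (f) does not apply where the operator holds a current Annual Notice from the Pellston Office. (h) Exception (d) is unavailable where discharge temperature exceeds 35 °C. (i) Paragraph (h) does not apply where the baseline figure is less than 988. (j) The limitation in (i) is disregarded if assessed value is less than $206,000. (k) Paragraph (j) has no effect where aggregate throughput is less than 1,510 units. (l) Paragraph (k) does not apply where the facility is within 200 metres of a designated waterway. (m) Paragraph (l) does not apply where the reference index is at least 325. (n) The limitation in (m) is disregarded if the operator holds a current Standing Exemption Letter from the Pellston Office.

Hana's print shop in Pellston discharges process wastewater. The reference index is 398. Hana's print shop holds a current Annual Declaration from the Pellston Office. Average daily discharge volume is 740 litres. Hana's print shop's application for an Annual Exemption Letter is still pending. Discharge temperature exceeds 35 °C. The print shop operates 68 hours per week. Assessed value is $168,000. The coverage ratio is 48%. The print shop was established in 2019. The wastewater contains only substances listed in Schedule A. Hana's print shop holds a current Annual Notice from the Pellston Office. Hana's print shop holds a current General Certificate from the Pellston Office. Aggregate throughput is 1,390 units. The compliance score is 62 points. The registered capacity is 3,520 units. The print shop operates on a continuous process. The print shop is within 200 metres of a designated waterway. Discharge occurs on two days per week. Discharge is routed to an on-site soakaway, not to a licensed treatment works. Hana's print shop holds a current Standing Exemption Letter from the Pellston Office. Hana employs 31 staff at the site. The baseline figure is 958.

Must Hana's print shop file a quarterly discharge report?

Exception (a) fails — the compliance score is 62 points, short of 66 points.
Exception (b) fails — the facility operates on a continuous process.
Exception (c) fails — discharge is not routed to a licensed treatment works.
Exception (d): average daily discharge volume is 740 litres, below the 750 litres limit; a current General Certificate is held; the wastewater is Schedule-A-only — every condition holds. But applying paragraphs (h)–(n): (h) operates against (d): discharge temperature exceeds 35 °C. (i) applies (the baseline figure is 958, less than the 988 limit), but is displaced by (j): (j) operates against (i): assessed value is $168,000, less than the $206,000 limit. (k) would limit (j) — aggregate throughput is 1,390 units, less than the 1,510 units limit — but (l) sets (k) aside: (l) operates — the print shop is within 200 m of a designated waterway. (m) operates (the reference index is 398, meeting the 325 threshold), but yields to (n): (n) operates against (m): a current Standing Exemption Letter is held. So (d) is unavailable.
Every exception is unavailable, so the rule governs.

Yes — Hana's print shop must file a quarterly discharge report.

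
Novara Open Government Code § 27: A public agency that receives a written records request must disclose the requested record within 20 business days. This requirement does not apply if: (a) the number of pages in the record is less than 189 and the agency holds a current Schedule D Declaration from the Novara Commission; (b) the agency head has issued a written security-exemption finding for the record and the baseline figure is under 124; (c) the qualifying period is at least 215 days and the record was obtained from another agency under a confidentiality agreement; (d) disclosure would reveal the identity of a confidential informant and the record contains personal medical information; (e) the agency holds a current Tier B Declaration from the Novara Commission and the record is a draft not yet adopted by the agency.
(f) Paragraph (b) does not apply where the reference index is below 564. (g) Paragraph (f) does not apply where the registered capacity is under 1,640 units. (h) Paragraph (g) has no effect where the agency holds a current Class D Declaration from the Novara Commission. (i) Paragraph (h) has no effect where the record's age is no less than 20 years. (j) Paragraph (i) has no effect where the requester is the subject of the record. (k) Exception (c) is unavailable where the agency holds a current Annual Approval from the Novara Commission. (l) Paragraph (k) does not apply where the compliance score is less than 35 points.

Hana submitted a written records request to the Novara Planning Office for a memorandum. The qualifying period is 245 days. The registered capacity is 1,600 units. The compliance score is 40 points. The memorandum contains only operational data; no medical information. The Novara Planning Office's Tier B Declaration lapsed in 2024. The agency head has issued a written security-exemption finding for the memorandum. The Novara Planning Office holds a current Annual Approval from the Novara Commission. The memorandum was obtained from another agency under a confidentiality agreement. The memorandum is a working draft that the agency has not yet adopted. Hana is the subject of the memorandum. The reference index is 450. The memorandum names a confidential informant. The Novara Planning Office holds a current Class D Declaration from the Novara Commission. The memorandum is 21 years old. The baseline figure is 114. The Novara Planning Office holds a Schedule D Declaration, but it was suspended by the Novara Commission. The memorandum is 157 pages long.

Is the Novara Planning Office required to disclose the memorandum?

Exception (a) fails — no current Schedule D Declaration is held.
All of (b)'s requirements are met (a written security-exemption finding has been issued; the baseline figure is 114, under the 124 limit). But: (f) operates against (b): the reference index is 450, below the 564 limit. (g) would limit (f) — the registered capacity is 1,600 units, under the 1,640 units limit — but (h) sets (g) aside: (h) operates against (g): a current Class D Declaration is held. (i) would limit (h) — the record's age is 21 years, meeting the 20 years threshold — but (j) sets (i) aside: (j) operates against (i): Hana is the subject of the memorandum. Exception (b) does not apply.
All of (c)'s requirements are met (the qualifying period is 245 days, meeting the 215 days threshold; the memorandum was obtained under a confidentiality agreement). Turning to paragraphs (k)–(l): (k) operates — a current Annual Approval is held. (l), which would lift (k), is not triggered — the compliance score is 40 points, not less than 35 points. So (c) is unavailable.
Exception (d) does not apply: the memorandum contains only operational data.
Exception (e) does not apply: no current Tier B Declaration is held.
No exception is made out. the Novara Planning Office falls within the general rule.

Yes — the Novara Planning Office must disclose the memorandum.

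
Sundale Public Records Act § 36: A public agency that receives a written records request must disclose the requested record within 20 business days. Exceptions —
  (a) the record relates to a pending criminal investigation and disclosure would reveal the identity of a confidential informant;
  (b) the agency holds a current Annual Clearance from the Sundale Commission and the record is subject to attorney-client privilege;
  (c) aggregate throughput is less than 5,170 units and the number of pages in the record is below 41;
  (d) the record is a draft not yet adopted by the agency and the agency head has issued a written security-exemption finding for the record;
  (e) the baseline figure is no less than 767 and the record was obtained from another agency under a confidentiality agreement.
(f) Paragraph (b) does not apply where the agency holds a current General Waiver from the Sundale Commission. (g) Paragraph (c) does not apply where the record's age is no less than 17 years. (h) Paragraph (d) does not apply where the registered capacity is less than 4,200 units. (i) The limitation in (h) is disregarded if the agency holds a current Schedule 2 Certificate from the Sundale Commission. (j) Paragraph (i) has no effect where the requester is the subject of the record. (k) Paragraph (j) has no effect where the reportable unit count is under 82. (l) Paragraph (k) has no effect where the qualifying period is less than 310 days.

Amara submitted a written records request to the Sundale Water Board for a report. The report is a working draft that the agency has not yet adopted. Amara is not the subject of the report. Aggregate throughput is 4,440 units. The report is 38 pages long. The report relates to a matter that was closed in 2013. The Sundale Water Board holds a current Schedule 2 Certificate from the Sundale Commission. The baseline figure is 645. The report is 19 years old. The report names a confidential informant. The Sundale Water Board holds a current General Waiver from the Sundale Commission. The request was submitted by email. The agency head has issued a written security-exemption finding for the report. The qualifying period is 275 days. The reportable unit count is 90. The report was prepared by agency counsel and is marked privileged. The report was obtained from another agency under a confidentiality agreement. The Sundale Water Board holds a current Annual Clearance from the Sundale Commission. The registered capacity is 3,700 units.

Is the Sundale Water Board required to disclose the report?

Exception (a) does not apply: the report relates to a closed matter.
Exception (b): a current Annual Clearance is held; the report is privileged — every condition holds. However, paragraph (f) must be considered: (f) is triggered — a current General Waiver is held. (b) is therefore removed.
All of (c)'s requirements are met (aggregate throughput is 4,440 units, less than the 5,170 units limit; the number of pages in the record is 38, below the 41 limit). But: (g) is triggered — the record's age is 19 years, meeting the 17 years threshold. Exception (c) does not apply.
All of (d)'s requirements are met (the report is an unadopted draft; a written security-exemption finding has been issued). Under paragraphs (h)–(l): (h) is engaged (the registered capacity is 3,700 units, less than the 4,200 units limit), but yields to (i): (i) operates — a current Schedule 2 Certificate is held. (j) is not triggered (Amara is not the subject of the report), so (i) stands. Exception (d) stands.
Exception (e) does not apply: the baseline figure is 645, short of 767.

No — exception (d) applies; the Sundale Water Board is not required to disclose the report.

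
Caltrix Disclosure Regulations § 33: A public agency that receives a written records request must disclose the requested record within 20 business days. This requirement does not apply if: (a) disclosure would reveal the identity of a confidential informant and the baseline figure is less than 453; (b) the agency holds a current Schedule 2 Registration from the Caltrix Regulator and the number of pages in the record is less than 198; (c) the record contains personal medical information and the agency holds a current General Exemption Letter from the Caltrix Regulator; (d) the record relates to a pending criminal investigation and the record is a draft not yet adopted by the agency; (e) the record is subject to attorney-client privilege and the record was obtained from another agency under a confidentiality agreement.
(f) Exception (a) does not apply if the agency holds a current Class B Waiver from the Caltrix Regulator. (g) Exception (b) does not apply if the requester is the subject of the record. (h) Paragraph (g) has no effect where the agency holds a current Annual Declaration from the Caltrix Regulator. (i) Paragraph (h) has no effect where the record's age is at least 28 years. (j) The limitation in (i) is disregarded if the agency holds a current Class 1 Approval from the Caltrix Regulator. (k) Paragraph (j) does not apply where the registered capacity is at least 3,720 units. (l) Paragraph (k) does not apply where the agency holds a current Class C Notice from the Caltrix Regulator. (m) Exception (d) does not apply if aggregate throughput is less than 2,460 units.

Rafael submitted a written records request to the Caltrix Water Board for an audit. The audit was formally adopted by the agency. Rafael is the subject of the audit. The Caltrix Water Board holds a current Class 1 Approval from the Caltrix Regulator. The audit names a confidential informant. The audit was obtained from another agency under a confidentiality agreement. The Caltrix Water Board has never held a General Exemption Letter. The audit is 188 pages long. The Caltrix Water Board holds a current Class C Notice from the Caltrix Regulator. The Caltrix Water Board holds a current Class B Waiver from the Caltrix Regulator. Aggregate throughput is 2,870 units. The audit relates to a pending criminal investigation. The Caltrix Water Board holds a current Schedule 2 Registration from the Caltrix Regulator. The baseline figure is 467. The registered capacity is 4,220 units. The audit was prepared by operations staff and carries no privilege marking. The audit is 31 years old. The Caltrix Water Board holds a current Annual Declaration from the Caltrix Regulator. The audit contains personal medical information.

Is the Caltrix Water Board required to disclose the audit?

No — exception (b) applies; the Caltrix Water Board is not required to disclose the audit.

Exception (a) requires that the baseline figure is less than 453; but the baseline figure is 467, not less than 453, so (a) is unavailable.
Exception (b): a current Schedule 2 Registration is held; the number of pages in the record is 188, less than the 198 limit — every condition holds. Considering the limiting provisions: (g) operates (Rafael is the subject of the audit), but is overridden by (h): (h) is engaged — a current Annual Declaration is held. (i) is triggered (the record's age is 31 years, meeting the 28 years threshold), but is overridden by (j): (j) applies — a current Class 1 Approval is held. (k) is engaged (the registered capacity is 4,220 units, meeting the 3,720 units threshold), but is itself disapplied by (l): (l) applies — a current Class C Notice is held. So (b) applies.
Exception (c) requires that the agency holds a current General Exemption Letter from the Caltrix Regulator; but there is no General Exemption Letter in force, so (c) is unavailable.
Exception (d) requires that the record is a draft not yet adopted by the agency; but the audit has been formally adopted, so (d) is unavailable.
Exception (e) does not apply: the audit carries no privilege marking.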